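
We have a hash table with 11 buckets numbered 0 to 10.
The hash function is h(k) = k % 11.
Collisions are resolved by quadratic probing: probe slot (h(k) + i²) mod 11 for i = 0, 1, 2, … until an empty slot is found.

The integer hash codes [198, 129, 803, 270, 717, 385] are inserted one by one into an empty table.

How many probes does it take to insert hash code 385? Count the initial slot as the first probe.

3

198: h=0 -> slot 0
129: h=8 -> slot 8
803: h=0, probe 0,1 -> slot 1
270: h=6 -> slot 6
717: h=2 -> slot 2
385: h=0, probe 0,1,4 -> slot 4
Table: [198, 803, 717, ., 385, ., 270, ., 129, ., .]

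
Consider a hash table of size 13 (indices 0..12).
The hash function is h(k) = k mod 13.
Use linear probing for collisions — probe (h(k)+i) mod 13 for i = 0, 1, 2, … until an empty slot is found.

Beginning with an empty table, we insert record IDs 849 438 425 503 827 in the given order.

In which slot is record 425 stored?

Insert 849: h=4, slot 4 empty -> index 4.
Insert 438: h=9, slot 9 empty -> index 9.
Insert 425: h=9, slot 9 occupied -> index 10.
Insert 503: h=9, slots 9,10 occupied -> index 11.
Insert 827: h=8, slot 8 empty -> index 8.
Table: [∅, ∅, ∅, ∅, 849, ∅, ∅, ∅, 827, 438, 425, 503, ∅]

10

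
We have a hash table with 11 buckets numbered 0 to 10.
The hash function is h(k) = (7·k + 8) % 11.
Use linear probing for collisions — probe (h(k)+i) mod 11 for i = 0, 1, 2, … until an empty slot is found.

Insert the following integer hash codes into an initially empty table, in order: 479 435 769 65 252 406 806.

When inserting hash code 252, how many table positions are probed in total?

3

479 hashes to 6; slot 6 is free => place at 6.
435 hashes to 6; 6 taken => place at 7.
769 hashes to 1; slot 1 is free => place at 1.
65 hashes to 1; 1 taken => place at 2.
252 hashes to 1; 1,2 taken => place at 3.
406 hashes to 1; 1,2,3 taken => place at 4.
806 hashes to 7; 7 taken => place at 8.
Table: [-, 769, 65, 252, 406, -, 479, 435, 806, -, -]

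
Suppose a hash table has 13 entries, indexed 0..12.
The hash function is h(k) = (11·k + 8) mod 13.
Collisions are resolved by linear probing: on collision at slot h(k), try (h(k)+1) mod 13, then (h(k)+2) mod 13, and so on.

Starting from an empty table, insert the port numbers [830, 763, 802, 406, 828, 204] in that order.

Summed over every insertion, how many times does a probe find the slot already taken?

830: h=12 => slot 12
763: h=3 => slot 3
802: h=3, probe 3,4 => slot 4
406: h=2 => slot 2
828: h=3, probe 3,4,5 => slot 5
204: h=3, probe 3,4,5,6 => slot 6
Table: [., ., 406, 763, 802, 828, 204, ., ., ., ., ., 830]

6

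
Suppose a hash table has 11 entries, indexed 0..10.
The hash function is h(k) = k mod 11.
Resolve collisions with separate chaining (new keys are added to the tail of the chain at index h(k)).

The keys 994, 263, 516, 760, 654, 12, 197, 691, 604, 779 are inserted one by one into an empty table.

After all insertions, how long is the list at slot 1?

994 -> bucket 4
263 -> bucket 10
516 -> bucket 10 (collision)
760 -> bucket 1
654 -> bucket 5
12 -> bucket 1 (collision)
197 -> bucket 10 (collision)
691 -> bucket 9
604 -> bucket 10 (collision)
779 -> bucket 9 (collision)
Final buckets:
0: ∅
1: 760 -> 12
2: ∅
3: ∅
4: 994
5: 654
6: ∅
7: ∅
8: ∅
9: 691 -> 779
10: 263 -> 516 -> 197 -> 604

2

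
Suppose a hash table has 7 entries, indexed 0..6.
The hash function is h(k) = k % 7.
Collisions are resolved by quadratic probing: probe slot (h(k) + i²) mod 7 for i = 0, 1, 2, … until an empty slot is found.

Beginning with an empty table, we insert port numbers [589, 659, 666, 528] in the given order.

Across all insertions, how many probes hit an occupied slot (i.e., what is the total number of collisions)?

589 hashes to 1; slot 1 is free → place at 1.
659 hashes to 1; 1 taken → place at 2.
666 hashes to 1; 1,2 taken → place at 5.
528 hashes to 3; slot 3 is free → place at 3.
Table: [_, 589, 659, 528, _, 666, _]

3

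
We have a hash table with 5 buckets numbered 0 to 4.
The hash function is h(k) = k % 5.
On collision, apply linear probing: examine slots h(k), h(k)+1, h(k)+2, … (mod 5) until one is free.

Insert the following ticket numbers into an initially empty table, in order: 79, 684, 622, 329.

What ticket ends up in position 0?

684

79 hashes to 4; slot 4 is free → place at 4.
684 hashes to 4; 4 taken → place at 0.
622 hashes to 2; slot 2 is free → place at 2.
329 hashes to 4; 4,0 taken → place at 1.
Table: [684, 329, 622, ∅, 79]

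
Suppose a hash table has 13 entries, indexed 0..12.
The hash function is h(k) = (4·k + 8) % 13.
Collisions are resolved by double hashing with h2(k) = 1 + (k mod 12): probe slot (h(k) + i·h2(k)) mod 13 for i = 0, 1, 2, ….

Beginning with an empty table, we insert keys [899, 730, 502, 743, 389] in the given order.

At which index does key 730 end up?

899: h=3 -> slot 3
730: h=3, h2=11, probe 3,1 -> slot 1
502: h=1, h2=11, probe 1,12 -> slot 12
743: h=3, h2=12, probe 3,2 -> slot 2
389: h=4 -> slot 4
Table: [_, 730, 743, 899, 389, _, _, _, _, _, _, _, 502]

1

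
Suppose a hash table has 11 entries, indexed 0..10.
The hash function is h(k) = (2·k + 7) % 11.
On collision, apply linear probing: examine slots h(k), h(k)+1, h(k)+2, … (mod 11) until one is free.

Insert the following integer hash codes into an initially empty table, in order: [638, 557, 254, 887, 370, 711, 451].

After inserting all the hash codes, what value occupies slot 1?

638 hashes to 7; slot 7 is free → place at 7.
557 hashes to 10; slot 10 is free → place at 10.
254 hashes to 9; slot 9 is free → place at 9.
887 hashes to 10; 10 taken → place at 0.
370 hashes to 10; 10,0 taken → place at 1.
711 hashes to 10; 10,0,1 taken → place at 2.
451 hashes to 7; 7 taken → place at 8.
Table: [887, 370, 711, -, -, -, -, 638, 451, 254, 557]

370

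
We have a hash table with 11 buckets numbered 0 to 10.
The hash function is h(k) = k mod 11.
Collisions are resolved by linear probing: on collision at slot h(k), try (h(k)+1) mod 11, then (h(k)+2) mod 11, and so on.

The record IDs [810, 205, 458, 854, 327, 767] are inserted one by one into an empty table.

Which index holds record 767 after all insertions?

1

810 hashes to 7; slot 7 is free -> place at 7.
205 hashes to 7; 7 taken -> place at 8.
458 hashes to 7; 7,8 taken -> place at 9.
854 hashes to 7; 7,8,9 taken -> place at 10.
327 hashes to 8; 8,9,10 taken -> place at 0.
767 hashes to 8; 8,9,10,0 taken -> place at 1.
Table: [327, 767, -, -, -, -, -, 810, 205, 458, 854]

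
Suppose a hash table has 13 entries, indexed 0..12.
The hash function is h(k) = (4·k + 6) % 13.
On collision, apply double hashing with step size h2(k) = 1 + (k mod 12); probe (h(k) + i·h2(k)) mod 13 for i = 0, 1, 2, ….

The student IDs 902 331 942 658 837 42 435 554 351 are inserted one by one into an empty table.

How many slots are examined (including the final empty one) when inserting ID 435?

902: h=0 => slot 0
331: h=4 => slot 4
942: h=4, h2=7, probe 4,11 => slot 11
658: h=12 => slot 12
837: h=0, h2=10, probe 0,10 => slot 10
42: h=5 => slot 5
435: h=4, h2=4, probe 4,8 => slot 8
554: h=12, h2=3, probe 12,2 => slot 2
351: h=6 => slot 6
Table: [902, ∅, 554, ∅, 331, 42, 351, ∅, 435, ∅, 837, 942, 658]

2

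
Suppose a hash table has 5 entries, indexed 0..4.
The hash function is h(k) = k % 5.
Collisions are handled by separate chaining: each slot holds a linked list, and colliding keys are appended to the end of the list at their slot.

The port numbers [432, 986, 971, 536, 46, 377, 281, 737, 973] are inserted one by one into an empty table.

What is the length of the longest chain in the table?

5

432 → bucket 2
986 → bucket 1
971 → bucket 1 (collision)
536 → bucket 1 (collision)
46 → bucket 1 (collision)
377 → bucket 2 (collision)
281 → bucket 1 (collision)
737 → bucket 2 (collision)
973 → bucket 3
Final buckets:
0: —
1: 986 -> 971 -> 536 -> 46 -> 281
2: 432 -> 377 -> 737
3: 973
4: —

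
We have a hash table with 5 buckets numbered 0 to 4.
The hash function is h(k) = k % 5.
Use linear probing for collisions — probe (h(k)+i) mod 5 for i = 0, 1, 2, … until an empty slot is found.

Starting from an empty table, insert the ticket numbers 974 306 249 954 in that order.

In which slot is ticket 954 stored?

2

974 hashes to 4; slot 4 is free -> place at 4.
306 hashes to 1; slot 1 is free -> place at 1.
249 hashes to 4; 4 taken -> place at 0.
954 hashes to 4; 4,0,1 taken -> place at 2.
Table: [249, 306, 954, -, 974]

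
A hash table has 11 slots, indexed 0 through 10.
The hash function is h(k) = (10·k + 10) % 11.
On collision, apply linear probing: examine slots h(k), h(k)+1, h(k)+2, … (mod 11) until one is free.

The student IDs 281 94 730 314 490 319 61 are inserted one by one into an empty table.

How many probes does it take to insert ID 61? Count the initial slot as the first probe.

281: h=4 -> slot 4
94: h=4, probe 4,5 -> slot 5
730: h=6 -> slot 6
314: h=4, probe 4,5,6,7 -> slot 7
490: h=4, probe 4,5,6,7,8 -> slot 8
319: h=10 -> slot 10
61: h=4, probe 4,5,6,7,8,9 -> slot 9
Table: [∅, ∅, ∅, ∅, 281, 94, 730, 314, 490, 61, 319]

6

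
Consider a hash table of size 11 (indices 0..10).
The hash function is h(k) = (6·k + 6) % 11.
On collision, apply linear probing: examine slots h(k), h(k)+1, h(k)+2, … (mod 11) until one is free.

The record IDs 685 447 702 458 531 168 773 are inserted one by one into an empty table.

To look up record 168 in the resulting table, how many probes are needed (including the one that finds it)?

6

685: h=2 → slot 2
447: h=4 → slot 4
702: h=5 → slot 5
458: h=4, probe 4,5,6 → slot 6
531: h=2, probe 2,3 → slot 3
168: h=2, probe 2,3,4,5,6,7 → slot 7
773: h=2, probe 2,3,4,5,6,7,8 → slot 8
Table: [∅, ∅, 685, 531, 447, 702, 458, 168, 773, ∅, ∅]
Lookup 168: h=2, probe 2,3,4,5,6,7 → found at 7.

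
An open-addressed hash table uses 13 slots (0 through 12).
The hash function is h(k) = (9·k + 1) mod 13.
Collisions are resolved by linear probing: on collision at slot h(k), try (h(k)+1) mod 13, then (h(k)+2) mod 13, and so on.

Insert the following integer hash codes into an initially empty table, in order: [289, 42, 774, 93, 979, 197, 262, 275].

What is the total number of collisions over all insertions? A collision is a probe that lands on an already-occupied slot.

7

289: h=2 -> slot 2
42: h=2, probe 2,3 -> slot 3
774: h=12 -> slot 12
93: h=6 -> slot 6
979: h=11 -> slot 11
197: h=6, probe 6,7 -> slot 7
262: h=6, probe 6,7,8 -> slot 8
275: h=6, probe 6,7,8,9 -> slot 9
Table: [—, —, 289, 42, —, —, 93, 197, 262, 275, —, 979, 774]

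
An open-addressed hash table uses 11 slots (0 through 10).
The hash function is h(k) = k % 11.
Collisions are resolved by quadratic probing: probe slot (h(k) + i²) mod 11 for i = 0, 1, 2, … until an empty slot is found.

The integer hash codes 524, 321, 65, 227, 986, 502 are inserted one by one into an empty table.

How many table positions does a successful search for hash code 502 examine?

524: h=7 → slot 7
321: h=2 → slot 2
65: h=10 → slot 10
227: h=7, probe 7,8 → slot 8
986: h=7, probe 7,8,0 → slot 0
502: h=7, probe 7,8,0,5 → slot 5
Table: [986, —, 321, —, —, 502, —, 524, 227, —, 65]
Lookup 502: h=7, probe 7,8,0,5 → found at 5.

4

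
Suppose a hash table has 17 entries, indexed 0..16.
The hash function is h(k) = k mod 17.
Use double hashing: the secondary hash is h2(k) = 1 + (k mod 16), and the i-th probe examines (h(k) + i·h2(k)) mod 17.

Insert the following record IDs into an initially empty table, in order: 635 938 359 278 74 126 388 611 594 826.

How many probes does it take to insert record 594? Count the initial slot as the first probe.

635: h=6 => slot 6
938: h=3 => slot 3
359: h=2 => slot 2
278: h=6, h2=7, probe 6,13 => slot 13
74: h=6, h2=11, probe 6,0 => slot 0
126: h=7 => slot 7
388: h=14 => slot 14
611: h=16 => slot 16
594: h=16, h2=3, probe 16,2,5 => slot 5
826: h=10 => slot 10
Table: [74, _, 359, 938, _, 594, 635, 126, _, _, 826, _, _, 278, 388, _, 611]

3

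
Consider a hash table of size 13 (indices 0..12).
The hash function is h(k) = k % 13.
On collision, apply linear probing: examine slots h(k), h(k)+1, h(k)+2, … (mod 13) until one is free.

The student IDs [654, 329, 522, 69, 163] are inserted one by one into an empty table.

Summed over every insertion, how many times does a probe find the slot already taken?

3

654 hashes to 4; slot 4 is free => place at 4.
329 hashes to 4; 4 taken => place at 5.
522 hashes to 2; slot 2 is free => place at 2.
69 hashes to 4; 4,5 taken => place at 6.
163 hashes to 7; slot 7 is free => place at 7.
Table: [∅, ∅, 522, ∅, 654, 329, 69, 163, ∅, ∅, ∅, ∅, ∅]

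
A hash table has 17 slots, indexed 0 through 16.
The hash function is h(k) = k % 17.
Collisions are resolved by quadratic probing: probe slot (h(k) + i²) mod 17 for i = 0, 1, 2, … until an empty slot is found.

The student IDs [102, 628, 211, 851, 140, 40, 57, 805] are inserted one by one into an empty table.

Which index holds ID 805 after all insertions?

15

102 hashes to 0; slot 0 is free → place at 0.
628 hashes to 16; slot 16 is free → place at 16.
211 hashes to 7; slot 7 is free → place at 7.
851 hashes to 1; slot 1 is free → place at 1.
140 hashes to 4; slot 4 is free → place at 4.
40 hashes to 6; slot 6 is free → place at 6.
57 hashes to 6; 6,7 taken → place at 10.
805 hashes to 6; 6,7,10 taken → place at 15.
Table: [102, 851, —, —, 140, —, 40, 211, —, —, 57, —, —, —, —, 805, 628]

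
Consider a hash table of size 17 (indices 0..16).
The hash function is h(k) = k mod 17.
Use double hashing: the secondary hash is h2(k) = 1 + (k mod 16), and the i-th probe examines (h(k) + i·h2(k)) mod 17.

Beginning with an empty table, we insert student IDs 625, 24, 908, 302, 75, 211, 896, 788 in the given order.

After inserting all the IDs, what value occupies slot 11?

625 hashes to 13; slot 13 is free → place at 13.
24 hashes to 7; slot 7 is free → place at 7.
908 hashes to 7, h2=13; 7 taken → place at 3.
302 hashes to 13, h2=15; 13 taken → place at 11.
75 hashes to 7, h2=12; 7 taken → place at 2.
211 hashes to 7, h2=4; 7,11 taken → place at 15.
896 hashes to 12; slot 12 is free → place at 12.
788 hashes to 6; slot 6 is free → place at 6.
Table: [∅, ∅, 75, 908, ∅, ∅, 788, 24, ∅, ∅, ∅, 302, 896, 625, ∅, 211, ∅]

302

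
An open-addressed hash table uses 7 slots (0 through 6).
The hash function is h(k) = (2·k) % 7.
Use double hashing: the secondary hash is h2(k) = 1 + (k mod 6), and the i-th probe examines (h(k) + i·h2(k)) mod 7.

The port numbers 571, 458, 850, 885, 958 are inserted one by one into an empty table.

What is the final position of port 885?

Insert 571: h=1, slot 1 empty → index 1.
Insert 458: h=6, slot 6 empty → index 6.
Insert 850: h=6, h2=5, slot 6 occupied → index 4.
Insert 885: h=6, h2=4, slot 6 occupied → index 3.
Insert 958: h=5, slot 5 empty → index 5.
Table: [—, 571, —, 885, 850, 958, 458]

3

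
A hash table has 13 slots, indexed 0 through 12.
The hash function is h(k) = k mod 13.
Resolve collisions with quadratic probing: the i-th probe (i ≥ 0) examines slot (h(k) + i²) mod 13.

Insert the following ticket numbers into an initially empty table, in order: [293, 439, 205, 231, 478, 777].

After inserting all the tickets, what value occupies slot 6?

478

293 hashes to 7; slot 7 is free -> place at 7.
439 hashes to 10; slot 10 is free -> place at 10.
205 hashes to 10; 10 taken -> place at 11.
231 hashes to 10; 10,11 taken -> place at 1.
478 hashes to 10; 10,11,1 taken -> place at 6.
777 hashes to 10; 10,11,1,6 taken -> place at 0.
Table: [777, 231, —, —, —, —, 478, 293, —, —, 439, 205, —]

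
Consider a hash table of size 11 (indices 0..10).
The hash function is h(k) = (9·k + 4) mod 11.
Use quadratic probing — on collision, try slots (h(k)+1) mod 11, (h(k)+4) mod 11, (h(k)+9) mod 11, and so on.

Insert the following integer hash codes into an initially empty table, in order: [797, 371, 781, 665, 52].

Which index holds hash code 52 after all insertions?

0

Insert 797: h=5, slot 5 empty -> index 5.
Insert 371: h=10, slot 10 empty -> index 10.
Insert 781: h=4, slot 4 empty -> index 4.
Insert 665: h=5, slot 5 occupied -> index 6.
Insert 52: h=10, slot 10 occupied -> index 0.
Table: [52, ∅, ∅, ∅, 781, 797, 665, ∅, ∅, ∅, 371]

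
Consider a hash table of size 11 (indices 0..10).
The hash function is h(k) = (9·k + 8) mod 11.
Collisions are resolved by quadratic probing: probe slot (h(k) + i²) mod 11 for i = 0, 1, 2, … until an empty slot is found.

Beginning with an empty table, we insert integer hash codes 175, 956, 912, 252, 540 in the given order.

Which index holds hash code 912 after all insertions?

Insert 175: h=10, slot 10 empty -> index 10.
Insert 956: h=10, slot 10 occupied -> index 0.
Insert 912: h=10, slots 10,0 occupied -> index 3.
Insert 252: h=10, slots 10,0,3 occupied -> index 8.
Insert 540: h=6, slot 6 empty -> index 6.
Table: [956, -, -, 912, -, -, 540, -, 252, -, 175]

3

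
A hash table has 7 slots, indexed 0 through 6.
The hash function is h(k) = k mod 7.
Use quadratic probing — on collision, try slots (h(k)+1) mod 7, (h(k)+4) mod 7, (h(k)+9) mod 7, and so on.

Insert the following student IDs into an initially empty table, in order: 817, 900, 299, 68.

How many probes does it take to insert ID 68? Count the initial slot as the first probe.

3

817 hashes to 5; slot 5 is free => place at 5.
900 hashes to 4; slot 4 is free => place at 4.
299 hashes to 5; 5 taken => place at 6.
68 hashes to 5; 5,6 taken => place at 2.
Table: [∅, ∅, 68, ∅, 900, 817, 299]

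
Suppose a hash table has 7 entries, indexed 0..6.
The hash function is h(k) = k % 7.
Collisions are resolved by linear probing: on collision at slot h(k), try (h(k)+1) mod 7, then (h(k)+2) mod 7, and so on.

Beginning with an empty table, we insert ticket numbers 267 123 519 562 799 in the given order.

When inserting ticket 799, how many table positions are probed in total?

5

267 hashes to 1; slot 1 is free -> place at 1.
123 hashes to 4; slot 4 is free -> place at 4.
519 hashes to 1; 1 taken -> place at 2.
562 hashes to 2; 2 taken -> place at 3.
799 hashes to 1; 1,2,3,4 taken -> place at 5.
Table: [∅, 267, 519, 562, 123, 799, ∅]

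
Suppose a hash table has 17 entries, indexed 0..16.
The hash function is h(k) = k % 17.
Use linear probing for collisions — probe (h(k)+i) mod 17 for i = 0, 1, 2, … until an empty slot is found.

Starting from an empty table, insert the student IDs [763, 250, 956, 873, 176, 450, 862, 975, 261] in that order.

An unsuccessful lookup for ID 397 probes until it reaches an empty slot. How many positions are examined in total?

763 hashes to 15; slot 15 is free -> place at 15.
250 hashes to 12; slot 12 is free -> place at 12.
956 hashes to 4; slot 4 is free -> place at 4.
873 hashes to 6; slot 6 is free -> place at 6.
176 hashes to 6; 6 taken -> place at 7.
450 hashes to 8; slot 8 is free -> place at 8.
862 hashes to 12; 12 taken -> place at 13.
975 hashes to 6; 6,7,8 taken -> place at 9.
261 hashes to 6; 6,7,8,9 taken -> place at 10.
Table: [_, _, _, _, 956, _, 873, 176, 450, 975, 261, _, 250, 862, _, 763, _]
Lookup 397: h=6, probe 6,7,8,9,10,11 → slot 11 empty, not found.

6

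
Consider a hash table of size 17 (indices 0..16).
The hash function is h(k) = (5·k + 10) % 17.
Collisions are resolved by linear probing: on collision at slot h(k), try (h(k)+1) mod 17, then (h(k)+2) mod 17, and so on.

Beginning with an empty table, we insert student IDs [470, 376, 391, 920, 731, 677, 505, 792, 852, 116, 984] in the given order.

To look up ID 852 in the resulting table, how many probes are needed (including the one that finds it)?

3

470 hashes to 14; slot 14 is free => place at 14.
376 hashes to 3; slot 3 is free => place at 3.
391 hashes to 10; slot 10 is free => place at 10.
920 hashes to 3; 3 taken => place at 4.
731 hashes to 10; 10 taken => place at 11.
677 hashes to 12; slot 12 is free => place at 12.
505 hashes to 2; slot 2 is free => place at 2.
792 hashes to 9; slot 9 is free => place at 9.
852 hashes to 3; 3,4 taken => place at 5.
116 hashes to 12; 12 taken => place at 13.
984 hashes to 0; slot 0 is free => place at 0.
Table: [984, _, 505, 376, 920, 852, _, _, _, 792, 391, 731, 677, 116, 470, _, _]
Lookup 852: h=3, probe 3,4,5 → found at 5.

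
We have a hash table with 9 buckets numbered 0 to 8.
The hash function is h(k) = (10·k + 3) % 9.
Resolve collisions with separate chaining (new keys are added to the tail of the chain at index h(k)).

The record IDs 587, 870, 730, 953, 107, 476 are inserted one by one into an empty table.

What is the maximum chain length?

Insert 587: h=5, bucket 5 empty → new chain.
Insert 870: h=0, bucket 0 empty → new chain.
Insert 730: h=4, bucket 4 empty → new chain.
Insert 953: h=2, bucket 2 empty → new chain.
Insert 107: h=2, bucket 2 nonempty → append to chain.
Insert 476: h=2, bucket 2 nonempty → append to chain.
Final buckets:
0: 870
1: ∅
2: 953 -> 107 -> 476
3: ∅
4: 730
5: 587
6: ∅
7: ∅
8: ∅

3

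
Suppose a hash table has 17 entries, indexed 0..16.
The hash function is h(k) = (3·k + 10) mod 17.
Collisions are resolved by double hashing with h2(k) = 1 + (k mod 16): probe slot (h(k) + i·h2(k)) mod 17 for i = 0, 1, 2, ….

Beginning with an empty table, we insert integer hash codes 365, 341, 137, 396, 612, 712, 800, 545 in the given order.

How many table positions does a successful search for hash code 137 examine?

2

Insert 365: h=0, slot 0 empty => index 0.
Insert 341: h=13, slot 13 empty => index 13.
Insert 137: h=13, h2=10, slot 13 occupied => index 6.
Insert 396: h=8, slot 8 empty => index 8.
Insert 612: h=10, slot 10 empty => index 10.
Insert 712: h=4, slot 4 empty => index 4.
Insert 800: h=13, h2=1, slot 13 occupied => index 14.
Insert 545: h=13, h2=2, slot 13 occupied => index 15.
Table: [365, _, _, _, 712, _, 137, _, 396, _, 612, _, _, 341, 800, 545, _]
Lookup 137: h=13, h2=10, probe 13,6 → found at 6.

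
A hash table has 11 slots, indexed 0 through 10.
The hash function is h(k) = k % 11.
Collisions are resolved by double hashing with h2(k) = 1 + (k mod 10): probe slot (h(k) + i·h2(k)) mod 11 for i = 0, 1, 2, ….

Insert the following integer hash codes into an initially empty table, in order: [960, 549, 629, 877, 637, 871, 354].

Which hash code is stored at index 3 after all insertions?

960: h=3 -> slot 3
549: h=10 -> slot 10
629: h=2 -> slot 2
877: h=8 -> slot 8
637: h=10, h2=8, probe 10,7 -> slot 7
871: h=2, h2=2, probe 2,4 -> slot 4
354: h=2, h2=5, probe 2,7,1 -> slot 1
Table: [∅, 354, 629, 960, 871, ∅, ∅, 637, 877, ∅, 549]

960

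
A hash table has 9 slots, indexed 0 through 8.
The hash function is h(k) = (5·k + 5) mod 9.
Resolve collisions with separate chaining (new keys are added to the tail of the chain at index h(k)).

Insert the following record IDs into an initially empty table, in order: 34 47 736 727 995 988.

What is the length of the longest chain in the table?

34 → bucket 4
47 → bucket 6
736 → bucket 4 (collision)
727 → bucket 4 (collision)
995 → bucket 3
988 → bucket 4 (collision)
Final buckets:
0: _
1: _
2: _
3: 995
4: 34 -> 736 -> 727 -> 988
5: _
6: 47
7: _
8: _

4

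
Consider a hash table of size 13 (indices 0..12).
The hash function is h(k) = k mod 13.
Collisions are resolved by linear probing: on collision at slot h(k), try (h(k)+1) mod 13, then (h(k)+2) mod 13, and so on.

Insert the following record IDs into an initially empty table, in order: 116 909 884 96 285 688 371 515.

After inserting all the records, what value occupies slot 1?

884

116: h=12 => slot 12
909: h=12, probe 12,0 => slot 0
884: h=0, probe 0,1 => slot 1
96: h=5 => slot 5
285: h=12, probe 12,0,1,2 => slot 2
688: h=12, probe 12,0,1,2,3 => slot 3
371: h=7 => slot 7
515: h=8 => slot 8
Table: [909, 884, 285, 688, _, 96, _, 371, 515, _, _, _, 116]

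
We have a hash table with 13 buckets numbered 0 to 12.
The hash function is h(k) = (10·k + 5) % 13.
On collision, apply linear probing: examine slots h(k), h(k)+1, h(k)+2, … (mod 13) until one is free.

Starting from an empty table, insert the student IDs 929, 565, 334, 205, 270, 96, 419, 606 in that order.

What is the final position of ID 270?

3

929: h=0 -> slot 0
565: h=0, probe 0,1 -> slot 1
334: h=4 -> slot 4
205: h=1, probe 1,2 -> slot 2
270: h=1, probe 1,2,3 -> slot 3
96: h=3, probe 3,4,5 -> slot 5
419: h=9 -> slot 9
606: h=7 -> slot 7
Table: [929, 565, 205, 270, 334, 96, ∅, 606, ∅, 419, ∅, ∅, ∅]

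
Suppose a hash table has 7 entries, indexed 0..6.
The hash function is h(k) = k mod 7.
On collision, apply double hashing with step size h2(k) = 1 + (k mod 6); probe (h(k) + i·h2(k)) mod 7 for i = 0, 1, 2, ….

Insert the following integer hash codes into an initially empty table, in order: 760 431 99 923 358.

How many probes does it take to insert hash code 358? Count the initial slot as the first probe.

Insert 760: h=4, slot 4 empty -> index 4.
Insert 431: h=4, h2=6, slot 4 occupied -> index 3.
Insert 99: h=1, slot 1 empty -> index 1.
Insert 923: h=6, slot 6 empty -> index 6.
Insert 358: h=1, h2=5, slots 1,6,4 occupied -> index 2.
Table: [-, 99, 358, 431, 760, -, 923]

4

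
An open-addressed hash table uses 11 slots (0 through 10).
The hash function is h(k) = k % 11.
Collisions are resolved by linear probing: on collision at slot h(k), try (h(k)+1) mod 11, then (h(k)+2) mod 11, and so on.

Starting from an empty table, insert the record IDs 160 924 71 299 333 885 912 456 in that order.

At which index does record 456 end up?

160: h=6 → slot 6
924: h=0 → slot 0
71: h=5 → slot 5
299: h=2 → slot 2
333: h=3 → slot 3
885: h=5, probe 5,6,7 → slot 7
912: h=10 → slot 10
456: h=5, probe 5,6,7,8 → slot 8
Table: [924, _, 299, 333, _, 71, 160, 885, 456, _, 912]

8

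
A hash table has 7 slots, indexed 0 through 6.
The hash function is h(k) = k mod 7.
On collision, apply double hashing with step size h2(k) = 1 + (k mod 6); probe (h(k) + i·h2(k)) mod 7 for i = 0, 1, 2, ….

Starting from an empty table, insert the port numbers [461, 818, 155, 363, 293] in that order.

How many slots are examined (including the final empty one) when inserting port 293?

2

461: h=6 -> slot 6
818: h=6, h2=3, probe 6,2 -> slot 2
155: h=1 -> slot 1
363: h=6, h2=4, probe 6,3 -> slot 3
293: h=6, h2=6, probe 6,5 -> slot 5
Table: [_, 155, 818, 363, _, 293, 461]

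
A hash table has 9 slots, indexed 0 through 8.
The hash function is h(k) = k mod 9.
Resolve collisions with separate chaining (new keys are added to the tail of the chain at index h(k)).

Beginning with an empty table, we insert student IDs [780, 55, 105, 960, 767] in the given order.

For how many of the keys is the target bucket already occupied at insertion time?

Insert 780: h=6, bucket 6 empty -> new chain.
Insert 55: h=1, bucket 1 empty -> new chain.
Insert 105: h=6, bucket 6 nonempty -> append to chain.
Insert 960: h=6, bucket 6 nonempty -> append to chain.
Insert 767: h=2, bucket 2 empty -> new chain.
Final buckets:
0: ∅
1: 55
2: 767
3: ∅
4: ∅
5: ∅
6: 780 -> 105 -> 960
7: ∅
8: ∅

2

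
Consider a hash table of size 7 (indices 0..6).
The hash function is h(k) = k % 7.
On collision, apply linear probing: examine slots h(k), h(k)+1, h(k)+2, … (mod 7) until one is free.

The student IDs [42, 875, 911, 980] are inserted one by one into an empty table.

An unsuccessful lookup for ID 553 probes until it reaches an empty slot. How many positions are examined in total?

Insert 42: h=0, slot 0 empty -> index 0.
Insert 875: h=0, slot 0 occupied -> index 1.
Insert 911: h=1, slot 1 occupied -> index 2.
Insert 980: h=0, slots 0,1,2 occupied -> index 3.
Table: [42, 875, 911, 980, ., ., .]
Lookup 553: h=0, probe 0,1,2,3,4 → slot 4 empty, not found.

5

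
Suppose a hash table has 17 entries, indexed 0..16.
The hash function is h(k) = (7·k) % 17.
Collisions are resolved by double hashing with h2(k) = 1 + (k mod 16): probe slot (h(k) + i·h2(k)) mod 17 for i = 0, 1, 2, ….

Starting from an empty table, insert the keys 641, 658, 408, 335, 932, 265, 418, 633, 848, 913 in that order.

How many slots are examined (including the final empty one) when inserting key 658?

2

641: h=16 => slot 16
658: h=16, h2=3, probe 16,2 => slot 2
408: h=0 => slot 0
335: h=16, h2=16, probe 16,15 => slot 15
932: h=13 => slot 13
265: h=2, h2=10, probe 2,12 => slot 12
418: h=2, h2=3, probe 2,5 => slot 5
633: h=11 => slot 11
848: h=3 => slot 3
913: h=16, h2=2, probe 16,1 => slot 1
Table: [408, 913, 658, 848, ∅, 418, ∅, ∅, ∅, ∅, ∅, 633, 265, 932, ∅, 335, 641]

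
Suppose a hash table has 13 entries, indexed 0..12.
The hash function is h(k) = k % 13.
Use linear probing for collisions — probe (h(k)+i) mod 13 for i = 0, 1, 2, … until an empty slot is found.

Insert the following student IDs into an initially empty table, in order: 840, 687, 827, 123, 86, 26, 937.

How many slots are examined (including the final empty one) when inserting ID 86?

3

840 hashes to 8; slot 8 is free -> place at 8.
687 hashes to 11; slot 11 is free -> place at 11.
827 hashes to 8; 8 taken -> place at 9.
123 hashes to 6; slot 6 is free -> place at 6.
86 hashes to 8; 8,9 taken -> place at 10.
26 hashes to 0; slot 0 is free -> place at 0.
937 hashes to 1; slot 1 is free -> place at 1.
Table: [26, 937, ., ., ., ., 123, ., 840, 827, 86, 687, .]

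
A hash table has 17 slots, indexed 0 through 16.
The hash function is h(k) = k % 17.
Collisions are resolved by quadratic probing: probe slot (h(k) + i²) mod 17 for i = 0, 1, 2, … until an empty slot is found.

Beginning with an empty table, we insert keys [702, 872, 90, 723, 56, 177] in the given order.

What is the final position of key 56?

14

Insert 702: h=5, slot 5 empty -> index 5.
Insert 872: h=5, slot 5 occupied -> index 6.
Insert 90: h=5, slots 5,6 occupied -> index 9.
Insert 723: h=9, slot 9 occupied -> index 10.
Insert 56: h=5, slots 5,6,9 occupied -> index 14.
Insert 177: h=7, slot 7 empty -> index 7.
Table: [—, —, —, —, —, 702, 872, 177, —, 90, 723, —, —, —, 56, —, —]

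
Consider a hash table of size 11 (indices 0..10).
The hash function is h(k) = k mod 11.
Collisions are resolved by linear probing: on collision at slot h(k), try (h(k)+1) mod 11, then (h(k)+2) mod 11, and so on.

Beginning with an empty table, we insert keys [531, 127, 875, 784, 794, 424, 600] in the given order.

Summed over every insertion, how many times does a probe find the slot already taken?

531: h=3 -> slot 3
127: h=6 -> slot 6
875: h=6, probe 6,7 -> slot 7
784: h=3, probe 3,4 -> slot 4
794: h=2 -> slot 2
424: h=6, probe 6,7,8 -> slot 8
600: h=6, probe 6,7,8,9 -> slot 9
Table: [-, -, 794, 531, 784, -, 127, 875, 424, 600, -]

7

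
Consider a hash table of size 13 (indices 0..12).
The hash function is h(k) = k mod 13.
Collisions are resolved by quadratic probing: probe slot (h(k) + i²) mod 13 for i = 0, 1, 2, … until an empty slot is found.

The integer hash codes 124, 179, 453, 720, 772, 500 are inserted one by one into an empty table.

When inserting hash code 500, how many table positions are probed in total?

4

Insert 124: h=7, slot 7 empty -> index 7.
Insert 179: h=10, slot 10 empty -> index 10.
Insert 453: h=11, slot 11 empty -> index 11.
Insert 720: h=5, slot 5 empty -> index 5.
Insert 772: h=5, slot 5 occupied -> index 6.
Insert 500: h=6, slots 6,7,10 occupied -> index 2.
Table: [—, —, 500, —, —, 720, 772, 124, —, —, 179, 453, —]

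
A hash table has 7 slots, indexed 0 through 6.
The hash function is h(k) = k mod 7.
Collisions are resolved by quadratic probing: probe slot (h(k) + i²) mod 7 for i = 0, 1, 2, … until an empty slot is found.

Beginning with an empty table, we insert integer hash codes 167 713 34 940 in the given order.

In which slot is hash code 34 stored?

167 hashes to 6; slot 6 is free => place at 6.
713 hashes to 6; 6 taken => place at 0.
34 hashes to 6; 6,0 taken => place at 3.
940 hashes to 2; slot 2 is free => place at 2.
Table: [713, -, 940, 34, -, -, 167]

3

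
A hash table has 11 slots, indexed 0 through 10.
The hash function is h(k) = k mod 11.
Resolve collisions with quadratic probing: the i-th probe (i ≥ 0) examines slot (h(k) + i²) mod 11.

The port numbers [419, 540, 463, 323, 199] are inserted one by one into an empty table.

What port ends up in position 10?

Insert 419: h=1, slot 1 empty => index 1.
Insert 540: h=1, slot 1 occupied => index 2.
Insert 463: h=1, slots 1,2 occupied => index 5.
Insert 323: h=4, slot 4 empty => index 4.
Insert 199: h=1, slots 1,2,5 occupied => index 10.
Table: [_, 419, 540, _, 323, 463, _, _, _, _, 199]

199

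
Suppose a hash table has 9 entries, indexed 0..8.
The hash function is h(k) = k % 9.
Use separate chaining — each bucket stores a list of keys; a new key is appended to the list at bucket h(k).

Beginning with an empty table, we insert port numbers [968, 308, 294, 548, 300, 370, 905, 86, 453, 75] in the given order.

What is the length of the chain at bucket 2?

1

968 -> bucket 5
308 -> bucket 2
294 -> bucket 6
548 -> bucket 8
300 -> bucket 3
370 -> bucket 1
905 -> bucket 5 (collision)
86 -> bucket 5 (collision)
453 -> bucket 3 (collision)
75 -> bucket 3 (collision)
Final buckets:
0: —
1: 370
2: 308
3: 300 -> 453 -> 75
4: —
5: 968 -> 905 -> 86
6: 294
7: —
8: 548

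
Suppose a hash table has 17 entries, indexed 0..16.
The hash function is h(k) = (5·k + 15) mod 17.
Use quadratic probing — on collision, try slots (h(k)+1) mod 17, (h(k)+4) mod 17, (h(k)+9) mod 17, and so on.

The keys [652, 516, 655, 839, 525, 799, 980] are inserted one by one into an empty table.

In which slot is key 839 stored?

652: h=11 -> slot 11
516: h=11, probe 11,12 -> slot 12
655: h=9 -> slot 9
839: h=11, probe 11,12,15 -> slot 15
525: h=5 -> slot 5
799: h=15, probe 15,16 -> slot 16
980: h=2 -> slot 2
Table: [., ., 980, ., ., 525, ., ., ., 655, ., 652, 516, ., ., 839, 799]

15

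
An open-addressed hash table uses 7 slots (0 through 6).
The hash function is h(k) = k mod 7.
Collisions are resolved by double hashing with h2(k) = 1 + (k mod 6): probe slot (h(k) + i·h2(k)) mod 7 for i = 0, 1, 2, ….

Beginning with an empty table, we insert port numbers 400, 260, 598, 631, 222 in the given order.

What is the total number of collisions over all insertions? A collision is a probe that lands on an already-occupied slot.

4

400: h=1 -> slot 1
260: h=1, h2=3, probe 1,4 -> slot 4
598: h=3 -> slot 3
631: h=1, h2=2, probe 1,3,5 -> slot 5
222: h=5, h2=1, probe 5,6 -> slot 6
Table: [., 400, ., 598, 260, 631, 222]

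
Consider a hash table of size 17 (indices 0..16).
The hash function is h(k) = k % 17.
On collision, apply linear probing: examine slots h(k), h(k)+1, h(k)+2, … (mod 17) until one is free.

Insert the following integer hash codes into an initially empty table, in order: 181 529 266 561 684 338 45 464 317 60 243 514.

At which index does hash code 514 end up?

7

181 hashes to 11; slot 11 is free → place at 11.
529 hashes to 2; slot 2 is free → place at 2.
266 hashes to 11; 11 taken → place at 12.
561 hashes to 0; slot 0 is free → place at 0.
684 hashes to 4; slot 4 is free → place at 4.
338 hashes to 15; slot 15 is free → place at 15.
45 hashes to 11; 11,12 taken → place at 13.
464 hashes to 5; slot 5 is free → place at 5.
317 hashes to 11; 11,12,13 taken → place at 14.
60 hashes to 9; slot 9 is free → place at 9.
243 hashes to 5; 5 taken → place at 6.
514 hashes to 4; 4,5,6 taken → place at 7.
Table: [561, —, 529, —, 684, 464, 243, 514, —, 60, —, 181, 266, 45, 317, 338, —]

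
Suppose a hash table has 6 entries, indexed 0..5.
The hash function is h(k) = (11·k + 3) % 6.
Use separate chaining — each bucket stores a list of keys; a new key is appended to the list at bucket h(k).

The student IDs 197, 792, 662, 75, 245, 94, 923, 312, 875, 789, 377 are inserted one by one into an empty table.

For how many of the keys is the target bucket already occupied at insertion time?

197 -> bucket 4
792 -> bucket 3
662 -> bucket 1
75 -> bucket 0
245 -> bucket 4 (collision)
94 -> bucket 5
923 -> bucket 4 (collision)
312 -> bucket 3 (collision)
875 -> bucket 4 (collision)
789 -> bucket 0 (collision)
377 -> bucket 4 (collision)
Final buckets:
0: 75 -> 789
1: 662
2: _
3: 792 -> 312
4: 197 -> 245 -> 923 -> 875 -> 377
5: 94

6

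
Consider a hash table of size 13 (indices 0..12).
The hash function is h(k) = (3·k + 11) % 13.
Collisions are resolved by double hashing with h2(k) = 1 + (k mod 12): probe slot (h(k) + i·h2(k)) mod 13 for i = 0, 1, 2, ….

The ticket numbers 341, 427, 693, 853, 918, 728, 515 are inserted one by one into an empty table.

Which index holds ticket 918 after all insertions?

3

341: h=7 => slot 7
427: h=5 => slot 5
693: h=10 => slot 10
853: h=9 => slot 9
918: h=9, h2=7, probe 9,3 => slot 3
728: h=11 => slot 11
515: h=9, h2=12, probe 9,8 => slot 8
Table: [—, —, —, 918, —, 427, —, 341, 515, 853, 693, 728, —]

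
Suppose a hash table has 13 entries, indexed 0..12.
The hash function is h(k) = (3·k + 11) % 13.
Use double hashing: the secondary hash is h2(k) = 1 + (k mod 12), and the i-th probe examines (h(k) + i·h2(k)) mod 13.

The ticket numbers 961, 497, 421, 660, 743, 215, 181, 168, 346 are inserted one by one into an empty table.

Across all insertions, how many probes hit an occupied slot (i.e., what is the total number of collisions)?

4

961 hashes to 8; slot 8 is free -> place at 8.
497 hashes to 7; slot 7 is free -> place at 7.
421 hashes to 0; slot 0 is free -> place at 0.
660 hashes to 2; slot 2 is free -> place at 2.
743 hashes to 4; slot 4 is free -> place at 4.
215 hashes to 6; slot 6 is free -> place at 6.
181 hashes to 8, h2=2; 8 taken -> place at 10.
168 hashes to 8, h2=1; 8 taken -> place at 9.
346 hashes to 9, h2=11; 9,7 taken -> place at 5.
Table: [421, ∅, 660, ∅, 743, 346, 215, 497, 961, 168, 181, ∅, ∅]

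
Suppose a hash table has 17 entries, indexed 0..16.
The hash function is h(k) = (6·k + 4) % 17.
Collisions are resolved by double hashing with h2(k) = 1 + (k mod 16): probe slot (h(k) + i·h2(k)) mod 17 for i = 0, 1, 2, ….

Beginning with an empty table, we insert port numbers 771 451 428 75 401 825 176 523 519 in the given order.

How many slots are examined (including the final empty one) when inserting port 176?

3

771 hashes to 6; slot 6 is free -> place at 6.
451 hashes to 7; slot 7 is free -> place at 7.
428 hashes to 5; slot 5 is free -> place at 5.
75 hashes to 12; slot 12 is free -> place at 12.
401 hashes to 13; slot 13 is free -> place at 13.
825 hashes to 7, h2=10; 7 taken -> place at 0.
176 hashes to 6, h2=1; 6,7 taken -> place at 8.
523 hashes to 14; slot 14 is free -> place at 14.
519 hashes to 7, h2=8; 7 taken -> place at 15.
Table: [825, ∅, ∅, ∅, ∅, 428, 771, 451, 176, ∅, ∅, ∅, 75, 401, 523, 519, ∅]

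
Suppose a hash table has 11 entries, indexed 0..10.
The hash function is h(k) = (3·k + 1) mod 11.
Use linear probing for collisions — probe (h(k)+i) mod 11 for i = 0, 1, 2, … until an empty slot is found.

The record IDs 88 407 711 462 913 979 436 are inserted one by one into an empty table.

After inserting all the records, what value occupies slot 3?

462

Insert 88: h=1, slot 1 empty -> index 1.
Insert 407: h=1, slot 1 occupied -> index 2.
Insert 711: h=0, slot 0 empty -> index 0.
Insert 462: h=1, slots 1,2 occupied -> index 3.
Insert 913: h=1, slots 1,2,3 occupied -> index 4.
Insert 979: h=1, slots 1,2,3,4 occupied -> index 5.
Insert 436: h=0, slots 0,1,2,3,4,5 occupied -> index 6.
Table: [711, 88, 407, 462, 913, 979, 436, ., ., ., .]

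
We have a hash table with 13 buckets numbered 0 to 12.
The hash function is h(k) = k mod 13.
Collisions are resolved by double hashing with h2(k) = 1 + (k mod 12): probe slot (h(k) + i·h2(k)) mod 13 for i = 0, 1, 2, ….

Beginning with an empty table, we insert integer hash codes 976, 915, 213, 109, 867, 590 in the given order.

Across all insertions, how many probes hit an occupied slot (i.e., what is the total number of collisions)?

Insert 976: h=1, slot 1 empty -> index 1.
Insert 915: h=5, slot 5 empty -> index 5.
Insert 213: h=5, h2=10, slot 5 occupied -> index 2.
Insert 109: h=5, h2=2, slot 5 occupied -> index 7.
Insert 867: h=9, slot 9 empty -> index 9.
Insert 590: h=5, h2=3, slot 5 occupied -> index 8.
Table: [—, 976, 213, —, —, 915, —, 109, 590, 867, —, —, —]

3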